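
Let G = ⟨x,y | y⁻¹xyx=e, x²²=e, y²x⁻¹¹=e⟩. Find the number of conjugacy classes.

The conjugacy classes (representative and size) are:
  [e] (size 1), [x²¹] (size 2), [x²] (size 2), [x³] (size 2), [x¹⁸] (size 2), [x¹⁷] (size 2), [x⁶] (size 2), [x⁷] (size 2), [x⁸] (size 2), [x¹³] (size 2), [x¹²] (size 2), [x¹¹] (size 1), [x¹⁰y] (size 11), [x⁷y] (size 11).
Class equation: 1 + 2 + 2 + 2 + 2 + 2 + 2 + 2 + 2 + 2 + 2 + 1 + 11 + 11 = 44 = |G|. So G has 14 conjugacy classes.

Answer: 14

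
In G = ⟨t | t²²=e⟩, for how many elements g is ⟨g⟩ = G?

G is cyclic of order 22. An element generates G iff its order is 22, and a cyclic group of order 22 has exactly φ(22) = 10 such elements.

Answer: 10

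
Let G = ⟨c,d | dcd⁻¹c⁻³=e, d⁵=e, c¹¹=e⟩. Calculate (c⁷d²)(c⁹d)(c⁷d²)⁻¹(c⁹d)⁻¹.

[(c⁷d²), (c⁹d)] = (c⁷d²)·(c⁹d)·(c⁷d²)⁻¹·(c⁹d)⁻¹.
  (c⁷d²) · (c⁹d) = d³
  (d³) · (c⁹d³) = cd
  (cd) · (c⁸d⁴) = c³

Answer: c³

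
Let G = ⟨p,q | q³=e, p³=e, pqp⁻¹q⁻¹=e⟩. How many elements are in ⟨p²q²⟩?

|⟨p²q²⟩| equals the order of p²q². Compute successive powers until reaching e:
  (p²q²)¹ = p²q², (p²q²)² = pq, (p²q²)³ = e.
The smallest positive k with (p²q²)ᵏ = e is 3, so |⟨p²q²⟩| = 3.

Answer: 3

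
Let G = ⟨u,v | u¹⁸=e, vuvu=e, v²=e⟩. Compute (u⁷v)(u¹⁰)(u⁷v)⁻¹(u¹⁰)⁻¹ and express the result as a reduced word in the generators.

[(u⁷v), (u¹⁰)] = (u⁷v)·(u¹⁰)·(u⁷v)⁻¹·(u¹⁰)⁻¹.
  (u⁷v) · (u¹⁰) = u¹⁵v
  (u¹⁵v) · (u⁷v) = u⁸
  (u⁸) · (u⁸) = u¹⁶

Answer: u¹⁶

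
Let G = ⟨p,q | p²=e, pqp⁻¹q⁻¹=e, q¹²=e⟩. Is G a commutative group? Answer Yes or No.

Each pair of generators commutes: p·q = pq = q·p. Since the generators pairwise commute, every element of G commutes with every other, so G is abelian.

Answer: Yes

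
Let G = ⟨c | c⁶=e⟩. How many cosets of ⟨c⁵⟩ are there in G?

First find ord(c⁵) by computing successive powers:
  (c⁵)¹ = c⁵, (c⁵)² = c⁴, (c⁵)³ = c³, (c⁵)⁴ = c², (c⁵)⁵ = c, (c⁵)⁶ = e.
So |⟨c⁵⟩| = ord(c⁵) = 6. With |G| = 6, by Lagrange [G : ⟨c⁵⟩] = 6/6 = 1.

Answer: 1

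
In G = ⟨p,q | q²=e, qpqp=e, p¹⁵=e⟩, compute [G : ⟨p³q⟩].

First find ord(p³q) by computing successive powers:
  (p³q)¹ = p³q, (p³q)² = e.
So |⟨p³q⟩| = ord(p³q) = 2. With |G| = 30, by Lagrange [G : ⟨p³q⟩] = 30/2 = 15.

Answer: 15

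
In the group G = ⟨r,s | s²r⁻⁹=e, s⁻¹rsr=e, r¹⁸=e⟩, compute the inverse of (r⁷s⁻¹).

The order of (r⁷s⁻¹) is 4 (smallest k with (r⁷s⁻¹)ᵏ = e), so (r⁷s⁻¹)⁻¹ = (r⁷s⁻¹)³ = r⁷s.
Check: (r⁷s⁻¹) · (r⁷s) → (r⁷s⁻¹) · r⁷ = s⁻¹;   (s⁻¹) · s = e, giving e as required.

Answer: r⁷s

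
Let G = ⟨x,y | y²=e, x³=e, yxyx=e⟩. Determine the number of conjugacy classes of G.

The conjugacy classes (representative and size) are:
  [e] (size 1), [x] (size 2), [xy] (size 3).
Class equation: 1 + 2 + 3 = 6 = |G|. So G has 3 conjugacy classes.

Answer: 3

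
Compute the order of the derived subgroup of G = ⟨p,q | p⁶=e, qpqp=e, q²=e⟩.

G' = [G, G] is generated by all commutators. The generator-pair commutators are: [p, q] = p².
The subgroup they normally generate is {e, p², p⁴}, of order 3.
Check: |G/G'| = 12/3 = 4 is the order of the abelianisation.

Answer: 3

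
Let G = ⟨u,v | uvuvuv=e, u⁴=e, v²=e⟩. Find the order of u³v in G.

Compute successive powers until reaching e:
  (u³v)¹ = u³v, (u³v)² = vu, (u³v)³ = e.
The smallest positive k with (u³v)ᵏ = e is 3.

Answer: 3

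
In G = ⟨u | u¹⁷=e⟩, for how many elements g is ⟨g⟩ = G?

G is cyclic of order 17. An element generates G iff its order is 17, and a cyclic group of order 17 has exactly φ(17) = 16 such elements.

Answer: 16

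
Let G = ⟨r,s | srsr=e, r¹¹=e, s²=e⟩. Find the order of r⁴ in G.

Compute successive powers until reaching e:
  (r⁴)¹ = r⁴, (r⁴)² = r⁸, (r⁴)³ = r, (r⁴)⁴ = r⁵, (r⁴)⁵ = r⁹, (r⁴)⁶ = r², (r⁴)⁷ = r⁶, (r⁴)⁸ = r¹⁰, (r⁴)⁹ = r³, (r⁴)¹⁰ = r⁷, (r⁴)¹¹ = e.
The smallest positive k with (r⁴)ᵏ = e is 11.

Answer: 11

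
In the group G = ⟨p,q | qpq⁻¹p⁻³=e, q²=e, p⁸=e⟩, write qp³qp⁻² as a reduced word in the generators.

Multiply left to right, reducing at each step:
  q · p³ = pq
  (pq) · q = p
  p · p⁻² = p⁷

Answer: p⁷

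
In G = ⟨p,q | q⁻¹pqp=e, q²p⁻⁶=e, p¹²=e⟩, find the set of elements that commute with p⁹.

⟨p⁹⟩ ⊆ C_G(p⁹) since powers of p⁹ commute with p⁹; so |C_G(p⁹)| ≥ |⟨p⁹⟩| = 4.
By orbit–stabilizer, |C_G(p⁹)| = |G| / |conj. class of p⁹| = 24 / 2 = 12.
The 12 elements commuting with p⁹ are {e, p, p², p³, p⁴, p⁵, p⁶, p⁷, p⁸, p⁹, p¹⁰, p¹¹}.

Answer: {e, p, p², p³, p⁴, p⁵, p⁶, p⁷, p⁸, p⁹, p¹⁰, p¹¹}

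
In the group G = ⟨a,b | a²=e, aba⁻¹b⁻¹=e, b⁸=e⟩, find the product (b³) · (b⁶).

Compute (b³) · (b⁶) by multiplying left to right and reducing via the relations at each step:
  (b³) · b⁶ = b

Answer: b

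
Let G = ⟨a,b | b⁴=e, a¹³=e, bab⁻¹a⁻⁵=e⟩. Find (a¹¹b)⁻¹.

The order of (a¹¹b) is 4 (smallest k with (a¹¹b)ᵏ = e), so (a¹¹b)⁻¹ = (a¹¹b)³ = a³b³.
Check: (a¹¹b) · (a³b³) → (a¹¹b) · a³ = b;   b · b³ = e, giving e as required.

Answer: a³b³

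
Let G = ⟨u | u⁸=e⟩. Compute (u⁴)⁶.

Compute successive powers of (u⁴), reducing at each step:
  (u⁴)²: (u⁴) · u⁴ = e
  (u⁴)³: e · u⁴ = u⁴
  (u⁴)⁴: (u⁴) · u⁴ = e
  (u⁴)⁵: e · u⁴ = u⁴
  (u⁴)⁶: (u⁴) · u⁴ = e

Answer: e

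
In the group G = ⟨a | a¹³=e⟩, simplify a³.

Compute successive powers of a, reducing at each step:
  a²: a · a = a²
  a³: (a²) · a = a³

Answer: a³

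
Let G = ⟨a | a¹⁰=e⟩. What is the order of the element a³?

Compute successive powers until reaching e:
  (a³)¹ = a³, (a³)² = a⁶, (a³)³ = a⁹, (a³)⁴ = a², (a³)⁵ = a⁵, (a³)⁶ = a⁸, (a³)⁷ = a, (a³)⁸ = a⁴, (a³)⁹ = a⁷, (a³)¹⁰ = e.
The smallest positive k with (a³)ᵏ = e is 10.

Answer: 10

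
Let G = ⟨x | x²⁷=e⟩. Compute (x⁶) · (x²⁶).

Compute (x⁶) · (x²⁶) by multiplying left to right and reducing via the relations at each step:
  (x⁶) · x²⁶ = x⁵

Answer: x⁵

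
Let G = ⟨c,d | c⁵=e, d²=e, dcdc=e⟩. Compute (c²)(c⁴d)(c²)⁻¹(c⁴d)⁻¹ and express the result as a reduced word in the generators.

[(c²), (c⁴d)] = (c²)·(c⁴d)·(c²)⁻¹·(c⁴d)⁻¹.
  (c²) · (c⁴d) = cd
  (cd) · (c³) = c³d
  (c³d) · (c⁴d) = c⁴

Answer: c⁴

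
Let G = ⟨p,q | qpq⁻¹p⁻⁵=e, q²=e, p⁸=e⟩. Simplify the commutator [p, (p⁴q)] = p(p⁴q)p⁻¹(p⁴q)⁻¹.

[p, (p⁴q)] = p·(p⁴q)·p⁻¹·(p⁴q)⁻¹.
  p · (p⁴q) = p⁵q
  (p⁵q) · (p⁷) = q
  q · (p⁴q) = p⁴

Answer: p⁴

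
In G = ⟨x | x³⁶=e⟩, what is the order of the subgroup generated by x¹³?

|⟨x¹³⟩| equals the order of x¹³. Compute successive powers until reaching e:
  (x¹³)¹ = x¹³, (x¹³)² = x²⁶, (x¹³)³ = x³, (x¹³)⁴ = x¹⁶, (x¹³)⁵ = x²⁹, (x¹³)⁶ = x⁶, (x¹³)⁷ = x¹⁹, (x¹³)⁸ = x³², (x¹³)⁹ = x⁹, (x¹³)¹⁰ = x²², (x¹³)¹¹ = x³⁵, (x¹³)¹² = x¹², (x¹³)¹³ = x²⁵, (x¹³)¹⁴ = x², (x¹³)¹⁵ = x¹⁵, (x¹³)¹⁶ = x²⁸, (x¹³)¹⁷ = x⁵, (x¹³)¹⁸ = x¹⁸, (x¹³)¹⁹ = x³¹, (x¹³)²⁰ = x⁸, (x¹³)²¹ = x²¹, (x¹³)²² = x³⁴, (x¹³)²³ = x¹¹, (x¹³)²⁴ = x²⁴, (x¹³)²⁵ = x, (x¹³)²⁶ = x¹⁴, (x¹³)²⁷ = x²⁷, (x¹³)²⁸ = x⁴, (x¹³)²⁹ = x¹⁷, (x¹³)³⁰ = x³⁰, (x¹³)³¹ = x⁷, (x¹³)³² = x²⁰, (x¹³)³³ = x³³, (x¹³)³⁴ = x¹⁰, (x¹³)³⁵ = x²³, (x¹³)³⁶ = e.
The smallest positive k with (x¹³)ᵏ = e is 36, so |⟨x¹³⟩| = 36.

Answer: 36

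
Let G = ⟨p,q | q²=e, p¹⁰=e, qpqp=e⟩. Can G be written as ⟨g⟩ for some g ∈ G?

Every cyclic group is abelian. But p·q = pq while q·p = p⁹q, so p·q ≠ q·p and G is not abelian. Hence G is not cyclic.

Answer: No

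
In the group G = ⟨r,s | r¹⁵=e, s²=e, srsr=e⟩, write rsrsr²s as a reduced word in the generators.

Multiply left to right, reducing at each step:
  r · s = rs
  (rs) · r = s
  s · s = e
  e · r² = r²
  (r²) · s = r²s

Answer: r²s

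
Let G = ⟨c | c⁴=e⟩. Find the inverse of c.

The order of c is 4 (smallest k with cᵏ = e), so c⁻¹ = c³ = c³.
Check: c · (c³) → c · c³ = e, giving e as required.

Answer: c³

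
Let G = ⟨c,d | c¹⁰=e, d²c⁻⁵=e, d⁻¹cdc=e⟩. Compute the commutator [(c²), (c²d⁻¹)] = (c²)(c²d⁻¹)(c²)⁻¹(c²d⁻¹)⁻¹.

[(c²), (c²d⁻¹)] = (c²)·(c²d⁻¹)·(c²)⁻¹·(c²d⁻¹)⁻¹.
  (c²) · (c²d⁻¹) = c⁴d⁻¹
  (c⁴d⁻¹) · (c⁸) = cd
  (cd) · (c²d) = c⁴

Answer: c⁴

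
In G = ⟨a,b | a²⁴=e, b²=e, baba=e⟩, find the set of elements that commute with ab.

⟨ab⟩ ⊆ C_G(ab) since powers of ab commute with ab; so |C_G(ab)| ≥ |⟨ab⟩| = 2.
By orbit–stabilizer, |C_G(ab)| = |G| / |conj. class of ab| = 48 / 12 = 4.
The 4 elements commuting with ab are {e, a¹², ab, a¹³b}.

Answer: {e, a¹², ab, a¹³b}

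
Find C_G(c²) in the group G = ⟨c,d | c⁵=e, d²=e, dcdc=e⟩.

⟨c²⟩ ⊆ C_G(c²) since powers of c² commute with c²; so |C_G(c²)| ≥ |⟨c²⟩| = 5.
By orbit–stabilizer, |C_G(c²)| = |G| / |conj. class of c²| = 10 / 2 = 5.
The 5 elements commuting with c² are {e, c, c², c³, c⁴}.

Answer: {e, c, c², c³, c⁴}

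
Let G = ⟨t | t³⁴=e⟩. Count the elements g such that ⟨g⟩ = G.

G is cyclic of order 34. An element generates G iff its order is 34, and a cyclic group of order 34 has exactly φ(34) = 16 such elements.

Answer: 16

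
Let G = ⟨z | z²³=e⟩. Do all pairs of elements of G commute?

G has a single generator, so G is cyclic and hence abelian.

Answer: Yes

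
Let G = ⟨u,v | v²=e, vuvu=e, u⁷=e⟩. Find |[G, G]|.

G' = [G, G] is generated by all commutators. The generator-pair commutators are: [u, v] = u².
The subgroup they normally generate is {e, u, u², u³, u⁴, u⁵, u⁶}, of order 7.
Check: |G/G'| = 14/7 = 2 is the order of the abelianisation.

Answer: 7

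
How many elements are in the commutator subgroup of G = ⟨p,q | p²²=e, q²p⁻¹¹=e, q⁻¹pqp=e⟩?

G' = [G, G] is generated by all commutators. The generator-pair commutators are: [p, q] = p².
The subgroup they normally generate is {e, p², p⁴, p⁶, p⁸, p¹⁰, p¹², p¹⁴, p¹⁶, p¹⁸, p²⁰}, of order 11.
Check: |G/G'| = 44/11 = 4 is the order of the abelianisation.

Answer: 11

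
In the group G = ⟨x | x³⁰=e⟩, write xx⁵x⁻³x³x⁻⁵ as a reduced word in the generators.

Multiply left to right, reducing at each step:
  x · x⁵ = x⁶
  (x⁶) · x⁻³ = x³
  (x³) · x³ = x⁶
  (x⁶) · x⁻⁵ = x

Answer: x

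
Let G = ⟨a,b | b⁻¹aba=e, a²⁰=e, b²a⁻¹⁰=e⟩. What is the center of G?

An element z ∈ Z(G) iff z commutes with every generator.
For example a¹⁰ is central: (a¹⁰)·a = a¹¹ = a·(a¹⁰); (a¹⁰)·b = b⁻¹ = b·(a¹⁰).
Whereas a ∉ Z(G) since a·b = ab ≠ a⁹b⁻¹ = b·a.
Checking each of the 40 elements this way gives Z(G) = {e, a¹⁰}, of order 2.

Answer: {e, a¹⁰}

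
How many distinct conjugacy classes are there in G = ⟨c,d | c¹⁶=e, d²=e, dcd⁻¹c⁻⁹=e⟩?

The conjugacy classes (representative and size) are:
  [e] (size 1), [c⁹] (size 2), [c²] (size 1), [c³] (size 2), [c⁴] (size 1), [c¹³] (size 2), [c⁶] (size 1), [c¹⁵] (size 2), [c⁸] (size 1), [c¹⁰] (size 1), [c¹²] (size 1), [c¹⁴] (size 1), [d] (size 2), [cd] (size 2), [c²d] (size 2), [c¹¹d] (size 2), [c⁴d] (size 2), [c¹³d] (size 2), [c¹⁴d] (size 2), [c¹⁵d] (size 2).
Class equation: 1 + 2 + 1 + 2 + 1 + 2 + 1 + 2 + 1 + 1 + 1 + 1 + 2 + 2 + 2 + 2 + 2 + 2 + 2 + 2 = 32 = |G|. So G has 20 conjugacy classes.

Answer: 20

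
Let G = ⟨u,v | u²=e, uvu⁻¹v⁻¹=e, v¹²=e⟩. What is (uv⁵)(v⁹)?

Compute (uv⁵) · (v⁹) by multiplying left to right and reducing via the relations at each step:
  (uv⁵) · v⁹ = uv²

Answer: uv²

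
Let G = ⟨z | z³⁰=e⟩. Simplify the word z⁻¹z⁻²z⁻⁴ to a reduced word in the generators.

Multiply left to right, reducing at each step:
  (z²⁹) · z⁻² = z²⁷
  (z²⁷) · z⁻⁴ = z²³

Answer: z²³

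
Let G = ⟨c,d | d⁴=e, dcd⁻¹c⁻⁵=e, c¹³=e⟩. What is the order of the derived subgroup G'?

G' = [G, G] is generated by all commutators. The generator-pair commutators are: [c, d] = c⁹.
The subgroup they normally generate is {e, c, c², c³, c⁴, c⁵, c⁶, c⁷, c⁸, c⁹, c¹⁰, c¹¹, c¹²}, of order 13.
Check: |G/G'| = 52/13 = 4 is the order of the abelianisation.

Answer: 13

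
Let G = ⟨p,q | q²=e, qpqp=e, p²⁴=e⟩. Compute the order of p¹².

Compute successive powers until reaching e:
  (p¹²)¹ = p¹², (p¹²)² = e.
The smallest positive k with (p¹²)ᵏ = e is 2.

Answer: 2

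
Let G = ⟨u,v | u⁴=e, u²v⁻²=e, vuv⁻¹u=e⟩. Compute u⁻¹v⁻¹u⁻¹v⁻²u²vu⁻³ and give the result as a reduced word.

Multiply left to right, reducing at each step:
  (u³) · v⁻¹ = uv
  (uv) · u⁻¹ = v⁻¹
  (v⁻¹) · v⁻² = v
  v · u² = v⁻¹
  (v⁻¹) · v = e
  e · u⁻³ = u

Answer: u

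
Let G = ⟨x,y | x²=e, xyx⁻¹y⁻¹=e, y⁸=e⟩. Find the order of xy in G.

Compute successive powers until reaching e:
  (xy)¹ = xy, (xy)² = y², (xy)³ = xy³, (xy)⁴ = y⁴, (xy)⁵ = xy⁵, (xy)⁶ = y⁶, (xy)⁷ = xy⁷, (xy)⁸ = e.
The smallest positive k with (xy)ᵏ = e is 8.

Answer: 8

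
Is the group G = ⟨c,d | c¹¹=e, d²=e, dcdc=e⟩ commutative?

c·d = cd but d·c = c¹⁰d, so c·d ≠ d·c and G is not abelian.

Answer: No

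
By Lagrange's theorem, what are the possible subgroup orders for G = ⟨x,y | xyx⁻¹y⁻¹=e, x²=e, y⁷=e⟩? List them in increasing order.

|G| = 14 = 2 · 7. By Lagrange's theorem the order of any subgroup divides 14; the divisors of 14 are 1, 2, 7, 14.

Answer: 1, 2, 7, 14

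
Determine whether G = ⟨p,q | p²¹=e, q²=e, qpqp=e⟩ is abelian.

p·q = pq but q·p = p²⁰q, so p·q ≠ q·p and G is not abelian.

Answer: No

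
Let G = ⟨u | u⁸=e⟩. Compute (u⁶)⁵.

Compute successive powers of (u⁶), reducing at each step:
  (u⁶)²: (u⁶) · u⁶ = u⁴
  (u⁶)³: (u⁴) · u⁶ = u²
  (u⁶)⁴: (u²) · u⁶ = e
  (u⁶)⁵: e · u⁶ = u⁶

Answer: u⁶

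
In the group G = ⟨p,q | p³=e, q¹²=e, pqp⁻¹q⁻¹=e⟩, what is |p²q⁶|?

Compute successive powers until reaching e:
  (p²q⁶)¹ = p²q⁶, (p²q⁶)² = p, (p²q⁶)³ = q⁶, (p²q⁶)⁴ = p², (p²q⁶)⁵ = pq⁶, (p²q⁶)⁶ = e.
The smallest positive k with (p²q⁶)ᵏ = e is 6.

Answer: 6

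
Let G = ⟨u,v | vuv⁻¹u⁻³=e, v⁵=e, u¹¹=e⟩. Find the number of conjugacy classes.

The conjugacy classes (representative and size) are:
  [e] (size 1), [u³] (size 5), [u⁶] (size 5), [u⁷v] (size 11), [u⁹v²] (size 11), [u⁷v³] (size 11), [u⁷v⁴] (size 11).
Class equation: 1 + 5 + 5 + 11 + 11 + 11 + 11 = 55 = |G|. So G has 7 conjugacy classes.

Answer: 7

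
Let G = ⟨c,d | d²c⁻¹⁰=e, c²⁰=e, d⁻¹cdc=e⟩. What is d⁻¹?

The order of d is 4 (smallest k with dᵏ = e), so d⁻¹ = d³ = d⁻¹.
Check: d · (d⁻¹) → d · d⁻¹ = e, giving e as required.

Answer: d⁻¹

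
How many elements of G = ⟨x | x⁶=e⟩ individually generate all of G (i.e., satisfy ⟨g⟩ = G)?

G is cyclic of order 6. An element generates G iff its order is 6, and a cyclic group of order 6 has exactly φ(6) = 2 such elements.

Answer: 2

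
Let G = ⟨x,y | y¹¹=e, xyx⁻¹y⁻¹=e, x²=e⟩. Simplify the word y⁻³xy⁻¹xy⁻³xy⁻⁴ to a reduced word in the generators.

Multiply left to right, reducing at each step:
  (y⁸) · x = xy⁸
  (xy⁸) · y⁻¹ = xy⁷
  (xy⁷) · x = y⁷
  (y⁷) · y⁻³ = y⁴
  (y⁴) · x = xy⁴
  (xy⁴) · y⁻⁴ = x

Answer: x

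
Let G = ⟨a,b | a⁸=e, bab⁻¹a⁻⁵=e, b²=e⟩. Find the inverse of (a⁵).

The order of (a⁵) is 8 (smallest k with (a⁵)ᵏ = e), so (a⁵)⁻¹ = (a⁵)⁷ = a³.
Check: (a⁵) · (a³) → (a⁵) · a³ = e, giving e as required.

Answer: a³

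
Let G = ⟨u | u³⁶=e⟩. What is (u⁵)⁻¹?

The order of (u⁵) is 36 (smallest k with (u⁵)ᵏ = e), so (u⁵)⁻¹ = (u⁵)³⁵ = u³¹.
Check: (u⁵) · (u³¹) → (u⁵) · u³¹ = e, giving e as required.

Answer: u³¹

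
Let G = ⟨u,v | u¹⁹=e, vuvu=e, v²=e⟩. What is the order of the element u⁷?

Compute successive powers until reaching e:
  (u⁷)¹ = u⁷, (u⁷)² = u¹⁴, (u⁷)³ = u², (u⁷)⁴ = u⁹, (u⁷)⁵ = u¹⁶, (u⁷)⁶ = u⁴, (u⁷)⁷ = u¹¹, (u⁷)⁸ = u¹⁸, (u⁷)⁹ = u⁶, (u⁷)¹⁰ = u¹³, (u⁷)¹¹ = u, (u⁷)¹² = u⁸, (u⁷)¹³ = u¹⁵, (u⁷)¹⁴ = u³, (u⁷)¹⁵ = u¹⁰, (u⁷)¹⁶ = u¹⁷, (u⁷)¹⁷ = u⁵, (u⁷)¹⁸ = u¹², (u⁷)¹⁹ = e.
The smallest positive k with (u⁷)ᵏ = e is 19.

Answer: 19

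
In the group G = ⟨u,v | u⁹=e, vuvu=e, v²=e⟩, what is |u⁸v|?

Compute successive powers until reaching e:
  (u⁸v)¹ = u⁸v, (u⁸v)² = e.
The smallest positive k with (u⁸v)ᵏ = e is 2.

Answer: 2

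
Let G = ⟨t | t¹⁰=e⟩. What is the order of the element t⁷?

Compute successive powers until reaching e:
  (t⁷)¹ = t⁷, (t⁷)² = t⁴, (t⁷)³ = t, (t⁷)⁴ = t⁸, (t⁷)⁵ = t⁵, (t⁷)⁶ = t², (t⁷)⁷ = t⁹, (t⁷)⁸ = t⁶, (t⁷)⁹ = t³, (t⁷)¹⁰ = e.
The smallest positive k with (t⁷)ᵏ = e is 10.

Answer: 10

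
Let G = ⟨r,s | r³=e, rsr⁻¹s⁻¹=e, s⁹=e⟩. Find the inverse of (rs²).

The order of (rs²) is 9 (smallest k with (rs²)ᵏ = e), so (rs²)⁻¹ = (rs²)⁸ = r²s⁷.
Check: (rs²) · (r²s⁷) → (rs²) · r² = s²;   (s²) · s⁷ = e, giving e as required.

Answer: r²s⁷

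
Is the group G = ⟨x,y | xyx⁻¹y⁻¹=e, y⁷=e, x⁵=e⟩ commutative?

Each pair of generators commutes: x·y = xy = y·x. Since the generators pairwise commute, every element of G commutes with every other, so G is abelian.

Answer: Yes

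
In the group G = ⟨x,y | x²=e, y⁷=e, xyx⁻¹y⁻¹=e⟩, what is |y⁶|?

Compute successive powers until reaching e:
  (y⁶)¹ = y⁶, (y⁶)² = y⁵, (y⁶)³ = y⁴, (y⁶)⁴ = y³, (y⁶)⁵ = y², (y⁶)⁶ = y, (y⁶)⁷ = e.
The smallest positive k with (y⁶)ᵏ = e is 7.

Answer: 7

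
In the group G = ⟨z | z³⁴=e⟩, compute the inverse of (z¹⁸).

The order of (z¹⁸) is 17 (smallest k with (z¹⁸)ᵏ = e), so (z¹⁸)⁻¹ = (z¹⁸)¹⁶ = z¹⁶.
Check: (z¹⁸) · (z¹⁶) → (z¹⁸) · z¹⁶ = e, giving e as required.

Answer: z¹⁶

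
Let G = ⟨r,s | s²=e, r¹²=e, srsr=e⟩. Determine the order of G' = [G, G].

G' = [G, G] is generated by all commutators. The generator-pair commutators are: [r, s] = r².
The subgroup they normally generate is {e, r², r⁴, r⁶, r⁸, r¹⁰}, of order 6.
Check: |G/G'| = 24/6 = 4 is the order of the abelianisation.

Answer: 6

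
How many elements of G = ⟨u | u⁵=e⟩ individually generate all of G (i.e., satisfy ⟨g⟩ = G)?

G is cyclic of order 5. An element generates G iff its order is 5, and a cyclic group of order 5 has exactly φ(5) = 4 such elements.

Answer: 4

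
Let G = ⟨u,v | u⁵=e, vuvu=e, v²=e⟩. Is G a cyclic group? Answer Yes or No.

Every cyclic group is abelian. But u·v = uv while v·u = u⁴v, so u·v ≠ v·u and G is not abelian. Hence G is not cyclic.

Answer: No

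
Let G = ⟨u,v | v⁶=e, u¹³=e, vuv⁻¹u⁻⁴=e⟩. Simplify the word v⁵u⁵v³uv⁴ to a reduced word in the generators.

Multiply left to right, reducing at each step:
  (v⁵) · u⁵ = u¹¹v⁵
  (u¹¹v⁵) · v³ = u¹¹v²
  (u¹¹v²) · u = uv²
  (uv²) · v⁴ = u

Answer: u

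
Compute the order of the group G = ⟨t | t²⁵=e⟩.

G is generated by a single element, so G is cyclic. The relator gives t²⁵ = e and no smaller power is forced to be e, so the 25 powers {e, t, t², t³, t⁴, t⁵, t⁶, t⁷, t⁸, t⁹, t²², t²³, t²¹, t²⁰, t²⁴, t¹², t¹³, t¹¹, t¹⁰, t¹⁴, t¹⁵, t¹⁶, t¹⁷, t¹⁸, t¹⁹} are distinct. Hence |G| = 25.

Answer: 25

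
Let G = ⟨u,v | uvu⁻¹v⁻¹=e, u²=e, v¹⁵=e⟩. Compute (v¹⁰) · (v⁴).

Compute (v¹⁰) · (v⁴) by multiplying left to right and reducing via the relations at each step:
  (v¹⁰) · v⁴ = v¹⁴

Answer: v¹⁴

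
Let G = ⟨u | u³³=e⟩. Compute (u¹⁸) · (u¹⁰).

Compute (u¹⁸) · (u¹⁰) by multiplying left to right and reducing via the relations at each step:
  (u¹⁸) · u¹⁰ = u²⁸

Answer: u²⁸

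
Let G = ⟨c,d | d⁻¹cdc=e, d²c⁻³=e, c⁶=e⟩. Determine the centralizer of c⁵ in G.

⟨c⁵⟩ ⊆ C_G(c⁵) since powers of c⁵ commute with c⁵; so |C_G(c⁵)| ≥ |⟨c⁵⟩| = 6.
By orbit–stabilizer, |C_G(c⁵)| = |G| / |conj. class of c⁵| = 12 / 2 = 6.
The 6 elements commuting with c⁵ are {e, c, c², c³, c⁴, c⁵}.

Answer: {e, c, c², c³, c⁴, c⁵}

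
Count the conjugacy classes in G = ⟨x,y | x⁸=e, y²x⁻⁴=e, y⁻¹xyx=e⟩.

The conjugacy classes (representative and size) are:
  [e] (size 1), [x⁷] (size 2), [x⁶] (size 2), [x³] (size 2), [x⁴] (size 1), [x²y⁻¹] (size 4), [x³y⁻¹] (size 4).
Class equation: 1 + 2 + 2 + 2 + 1 + 4 + 4 = 16 = |G|. So G has 7 conjugacy classes.

Answer: 7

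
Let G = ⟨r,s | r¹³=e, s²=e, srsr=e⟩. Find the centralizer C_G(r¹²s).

⟨r¹²s⟩ ⊆ C_G(r¹²s) since powers of r¹²s commute with r¹²s; so |C_G(r¹²s)| ≥ |⟨r¹²s⟩| = 2.
By orbit–stabilizer, |C_G(r¹²s)| = |G| / |conj. class of r¹²s| = 26 / 13 = 2.
The 2 elements commuting with r¹²s are {e, r¹²s}.

Answer: {e, r¹²s}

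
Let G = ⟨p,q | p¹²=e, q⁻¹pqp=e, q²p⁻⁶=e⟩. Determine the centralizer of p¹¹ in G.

⟨p¹¹⟩ ⊆ C_G(p¹¹) since powers of p¹¹ commute with p¹¹; so |C_G(p¹¹)| ≥ |⟨p¹¹⟩| = 12.
By orbit–stabilizer, |C_G(p¹¹)| = |G| / |conj. class of p¹¹| = 24 / 2 = 12.
The 12 elements commuting with p¹¹ are {e, p, p², p³, p⁴, p⁵, p⁶, p⁷, p⁸, p⁹, p¹⁰, p¹¹}.

Answer: {e, p, p², p³, p⁴, p⁵, p⁶, p⁷, p⁸, p⁹, p¹⁰, p¹¹}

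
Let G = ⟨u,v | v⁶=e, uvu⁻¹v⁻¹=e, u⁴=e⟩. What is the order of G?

Enumerate words in the generators, reducing via the relations: the distinct elements are
  {e, u, v, uv, u², u³, v², v³, v⁴, v⁵, uv², uv³, uv⁴, uv⁵, u²v, u³v, u²v², u²v³, u²v⁴, u²v⁵, u³v², u³v³, u³v⁴, u³v⁵}.
No further products give new elements, so |G| = 24.

Answer: 24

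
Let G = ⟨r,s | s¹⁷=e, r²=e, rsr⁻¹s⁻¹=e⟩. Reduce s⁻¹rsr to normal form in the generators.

Multiply left to right, reducing at each step:
  (s¹⁶) · r = rs¹⁶
  (rs¹⁶) · s = r
  r · r = e

Answer: e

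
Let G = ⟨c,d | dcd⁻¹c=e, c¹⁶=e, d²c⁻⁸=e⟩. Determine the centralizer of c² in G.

⟨c²⟩ ⊆ C_G(c²) since powers of c² commute with c²; so |C_G(c²)| ≥ |⟨c²⟩| = 8.
By orbit–stabilizer, |C_G(c²)| = |G| / |conj. class of c²| = 32 / 2 = 16.
The 16 elements commuting with c² are {e, c, c², c³, c⁴, c⁵, c⁶, c⁷, c⁸, c⁹, c¹⁰, c¹¹, c¹², c¹³, c¹⁴, c¹⁵}.

Answer: {e, c, c², c³, c⁴, c⁵, c⁶, c⁷, c⁸, c⁹, c¹⁰, c¹¹, c¹², c¹³, c¹⁴, c¹⁵}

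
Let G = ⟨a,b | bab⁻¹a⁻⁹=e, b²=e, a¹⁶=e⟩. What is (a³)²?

Compute successive powers of (a³), reducing at each step:
  (a³)²: (a³) · a³ = a⁶

Answer: a⁶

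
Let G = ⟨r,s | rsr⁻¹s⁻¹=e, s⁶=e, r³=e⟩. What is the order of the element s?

Compute successive powers until reaching e:
  s¹ = s, s² = s², s³ = s³, s⁴ = s⁴, s⁵ = s⁵, s⁶ = e.
The smallest positive k with sᵏ = e is 6.

Answer: 6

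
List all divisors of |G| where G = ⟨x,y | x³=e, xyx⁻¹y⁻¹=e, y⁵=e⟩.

|G| = 15 = 3 · 5. By Lagrange's theorem the order of any subgroup divides 15; the divisors of 15 are 1, 3, 5, 15.

Answer: 1, 3, 5, 15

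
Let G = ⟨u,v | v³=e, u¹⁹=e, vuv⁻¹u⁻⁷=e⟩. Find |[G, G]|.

G' = [G, G] is generated by all commutators. The generator-pair commutators are: [u, v] = u¹³.
The subgroup they normally generate is {e, u, u², u³, u⁴, u⁵, u⁶, u⁷, u⁸, u⁹, u¹⁰, u¹¹, u¹², u¹³, u¹⁴, u¹⁵, u¹⁶, u¹⁷, u¹⁸}, of order 19.
Check: |G/G'| = 57/19 = 3 is the order of the abelianisation.

Answer: 19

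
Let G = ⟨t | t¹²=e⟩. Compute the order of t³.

Compute successive powers until reaching e:
  (t³)¹ = t³, (t³)² = t⁶, (t³)³ = t⁹, (t³)⁴ = e.
The smallest positive k with (t³)ᵏ = e is 4.

Answer: 4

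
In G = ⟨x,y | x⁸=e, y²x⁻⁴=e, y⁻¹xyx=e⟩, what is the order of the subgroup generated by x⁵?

|⟨x⁵⟩| equals the order of x⁵. Compute successive powers until reaching e:
  (x⁵)¹ = x⁵, (x⁵)² = x², (x⁵)³ = x⁷, (x⁵)⁴ = x⁴, (x⁵)⁵ = x, (x⁵)⁶ = x⁶, (x⁵)⁷ = x³, (x⁵)⁸ = e.
The smallest positive k with (x⁵)ᵏ = e is 8, so |⟨x⁵⟩| = 8.

Answer: 8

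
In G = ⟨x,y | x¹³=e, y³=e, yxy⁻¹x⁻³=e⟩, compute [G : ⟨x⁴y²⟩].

First find ord(x⁴y²) by computing successive powers:
  (x⁴y²)¹ = x⁴y², (x⁴y²)² = xy, (x⁴y²)³ = e.
So |⟨x⁴y²⟩| = ord(x⁴y²) = 3. With |G| = 39, by Lagrange [G : ⟨x⁴y²⟩] = 39/3 = 13.

Answer: 13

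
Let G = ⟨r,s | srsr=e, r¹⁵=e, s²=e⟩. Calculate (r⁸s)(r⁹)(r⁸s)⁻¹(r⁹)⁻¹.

[(r⁸s), (r⁹)] = (r⁸s)·(r⁹)·(r⁸s)⁻¹·(r⁹)⁻¹.
  (r⁸s) · (r⁹) = r¹⁴s
  (r¹⁴s) · (r⁸s) = r⁶
  (r⁶) · (r⁶) = r¹²

Answer: r¹²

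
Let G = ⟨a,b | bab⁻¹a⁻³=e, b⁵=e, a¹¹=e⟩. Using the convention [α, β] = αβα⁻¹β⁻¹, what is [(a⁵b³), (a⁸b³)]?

[(a⁵b³), (a⁸b³)] = (a⁵b³)·(a⁸b³)·(a⁵b³)⁻¹·(a⁸b³)⁻¹.
  (a⁵b³) · (a⁸b³) = ab
  (ab) · (a¹⁰b²) = a⁹b³
  (a⁹b³) · (a⁵b²) = a

Answer: a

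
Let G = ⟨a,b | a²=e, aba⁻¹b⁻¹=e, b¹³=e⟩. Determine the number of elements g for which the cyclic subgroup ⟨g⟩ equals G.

G is cyclic of order 26. An element generates G iff its order is 26, and a cyclic group of order 26 has exactly φ(26) = 12 such elements.

Answer: 12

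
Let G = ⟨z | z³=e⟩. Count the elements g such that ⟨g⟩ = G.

G is cyclic of order 3. An element generates G iff its order is 3, and a cyclic group of order 3 has exactly φ(3) = 2 such elements.

Answer: 2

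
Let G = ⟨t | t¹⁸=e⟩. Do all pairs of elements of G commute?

G has a single generator, so G is cyclic and hence abelian.

Answer: Yes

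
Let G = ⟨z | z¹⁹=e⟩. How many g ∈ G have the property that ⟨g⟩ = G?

G is cyclic of order 19. An element generates G iff its order is 19, and a cyclic group of order 19 has exactly φ(19) = 18 such elements.

Answer: 18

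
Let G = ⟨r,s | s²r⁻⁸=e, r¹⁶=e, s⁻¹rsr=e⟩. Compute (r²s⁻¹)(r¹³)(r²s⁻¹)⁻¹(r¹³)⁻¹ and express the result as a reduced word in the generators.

[(r²s⁻¹), (r¹³)] = (r²s⁻¹)·(r¹³)·(r²s⁻¹)⁻¹·(r¹³)⁻¹.
  (r²s⁻¹) · (r¹³) = r⁵s⁻¹
  (r⁵s⁻¹) · (r²s) = r³
  (r³) · (r³) = r⁶

Answer: r⁶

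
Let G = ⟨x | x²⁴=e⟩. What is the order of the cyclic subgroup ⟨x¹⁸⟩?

|⟨x¹⁸⟩| equals the order of x¹⁸. Compute successive powers until reaching e:
  (x¹⁸)¹ = x¹⁸, (x¹⁸)² = x¹², (x¹⁸)³ = x⁶, (x¹⁸)⁴ = e.
The smallest positive k with (x¹⁸)ᵏ = e is 4, so |⟨x¹⁸⟩| = 4.

Answer: 4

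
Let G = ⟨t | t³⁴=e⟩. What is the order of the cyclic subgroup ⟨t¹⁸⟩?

|⟨t¹⁸⟩| equals the order of t¹⁸. Compute successive powers until reaching e:
  (t¹⁸)¹ = t¹⁸, (t¹⁸)² = t², (t¹⁸)³ = t²⁰, (t¹⁸)⁴ = t⁴, (t¹⁸)⁵ = t²², (t¹⁸)⁶ = t⁶, (t¹⁸)⁷ = t²⁴, (t¹⁸)⁸ = t⁸, (t¹⁸)⁹ = t²⁶, (t¹⁸)¹⁰ = t¹⁰, (t¹⁸)¹¹ = t²⁸, (t¹⁸)¹² = t¹², (t¹⁸)¹³ = t³⁰, (t¹⁸)¹⁴ = t¹⁴, (t¹⁸)¹⁵ = t³², (t¹⁸)¹⁶ = t¹⁶, (t¹⁸)¹⁷ = e.
The smallest positive k with (t¹⁸)ᵏ = e is 17, so |⟨t¹⁸⟩| = 17.

Answer: 17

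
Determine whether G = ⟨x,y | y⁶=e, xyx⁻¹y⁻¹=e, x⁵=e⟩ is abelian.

Each pair of generators commutes: x·y = xy = y·x. Since the generators pairwise commute, every element of G commutes with every other, so G is abelian.

Answer: Yes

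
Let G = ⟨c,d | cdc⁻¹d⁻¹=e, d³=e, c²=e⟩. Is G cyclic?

|G| = 6. The element cd has order 6 (its powers give 6 distinct elements), so ⟨cd⟩ = G and G is cyclic.

Answer: Yes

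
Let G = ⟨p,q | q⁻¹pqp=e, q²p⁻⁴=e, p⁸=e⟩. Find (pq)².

Compute successive powers of (pq), reducing at each step:
  (pq)²: (pq) · p = q;   q · q = p⁴

Answer: p⁴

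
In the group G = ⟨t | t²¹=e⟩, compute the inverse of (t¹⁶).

The order of (t¹⁶) is 21 (smallest k with (t¹⁶)ᵏ = e), so (t¹⁶)⁻¹ = (t¹⁶)²⁰ = t⁵.
Check: (t¹⁶) · (t⁵) → (t¹⁶) · t⁵ = e, giving e as required.

Answer: t⁵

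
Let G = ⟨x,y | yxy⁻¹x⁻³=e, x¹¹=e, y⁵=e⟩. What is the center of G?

An element z ∈ Z(G) iff z commutes with every generator.
For example e is central: e·x = x = x·e; e·y = y = y·e.
Whereas x ∉ Z(G) since x·y = xy ≠ x³y = y·x.
Checking each of the 55 elements this way gives Z(G) = {e}, of order 1.

Answer: {e}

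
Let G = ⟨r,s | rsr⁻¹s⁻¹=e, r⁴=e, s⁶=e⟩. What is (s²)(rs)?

Compute (s²) · (rs) by multiplying left to right and reducing via the relations at each step:
  (s²) · r = rs²
  (rs²) · s = rs³

Answer: rs³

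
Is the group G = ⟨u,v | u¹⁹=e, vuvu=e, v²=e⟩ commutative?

u·v = uv but v·u = u¹⁸v, so u·v ≠ v·u and G is not abelian.

Answer: No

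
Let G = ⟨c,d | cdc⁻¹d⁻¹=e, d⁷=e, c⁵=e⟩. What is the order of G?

Enumerate words in the generators, reducing via the relations: the distinct elements are
  {c, d, e, cd, c², c³, c⁴, d², d³, d⁴, d⁵, d⁶, cd², cd³, cd⁴, cd⁵, cd⁶, c²d, c³d, c⁴d, c²d², c²d³, c²d⁴, c²d⁵, c²d⁶, c³d², c³d³, c³d⁴, c³d⁵, c³d⁶, c⁴d², c⁴d³, c⁴d⁴, c⁴d⁵, c⁴d⁶}.
No further products give new elements, so |G| = 35.

Answer: 35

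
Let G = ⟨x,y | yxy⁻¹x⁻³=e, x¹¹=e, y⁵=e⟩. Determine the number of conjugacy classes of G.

The conjugacy classes (representative and size) are:
  [e] (size 1), [x³] (size 5), [x⁶] (size 5), [x⁷y] (size 11), [x⁹y²] (size 11), [x⁷y³] (size 11), [x⁷y⁴] (size 11).
Class equation: 1 + 5 + 5 + 11 + 11 + 11 + 11 = 55 = |G|. So G has 7 conjugacy classes.

Answer: 7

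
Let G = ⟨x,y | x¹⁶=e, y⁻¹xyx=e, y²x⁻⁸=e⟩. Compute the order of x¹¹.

Compute successive powers until reaching e:
  (x¹¹)¹ = x¹¹, (x¹¹)² = x⁶, (x¹¹)³ = x, (x¹¹)⁴ = x¹², (x¹¹)⁵ = x⁷, (x¹¹)⁶ = x², (x¹¹)⁷ = x¹³, (x¹¹)⁸ = x⁸, (x¹¹)⁹ = x³, (x¹¹)¹⁰ = x¹⁴, (x¹¹)¹¹ = x⁹, (x¹¹)¹² = x⁴, (x¹¹)¹³ = x¹⁵, (x¹¹)¹⁴ = x¹⁰, (x¹¹)¹⁵ = x⁵, (x¹¹)¹⁶ = e.
The smallest positive k with (x¹¹)ᵏ = e is 16.

Answer: 16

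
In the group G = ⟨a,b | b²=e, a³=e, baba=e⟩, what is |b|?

Compute successive powers until reaching e:
  b¹ = b, b² = e.
The smallest positive k with bᵏ = e is 2.

Answer: 2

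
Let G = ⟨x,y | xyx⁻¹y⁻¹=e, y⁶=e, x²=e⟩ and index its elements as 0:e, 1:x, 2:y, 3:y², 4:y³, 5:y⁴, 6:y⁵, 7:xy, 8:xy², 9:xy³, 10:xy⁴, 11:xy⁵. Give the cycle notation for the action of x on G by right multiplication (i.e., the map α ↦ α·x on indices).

(0 1)(2 7)(3 8)(4 9)(5 10)(6 11)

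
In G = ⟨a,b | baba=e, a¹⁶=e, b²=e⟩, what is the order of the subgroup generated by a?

|⟨a⟩| equals the order of a. Compute successive powers until reaching e:
  a¹ = a, a² = a², a³ = a³, a⁴ = a⁴, a⁵ = a⁵, a⁶ = a⁶, a⁷ = a⁷, a⁸ = a⁸, a⁹ = a⁹, a¹⁰ = a¹⁰, a¹¹ = a¹¹, a¹² = a¹², a¹³ = a¹³, a¹⁴ = a¹⁴, a¹⁵ = a¹⁵, a¹⁶ = e.
The smallest positive k with aᵏ = e is 16, so |⟨a⟩| = 16.

Answer: 16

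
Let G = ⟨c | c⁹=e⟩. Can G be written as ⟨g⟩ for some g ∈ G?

|G| = 9. The element c has order 9 (its powers give 9 distinct elements), so ⟨c⟩ = G and G is cyclic.

Answer: Yes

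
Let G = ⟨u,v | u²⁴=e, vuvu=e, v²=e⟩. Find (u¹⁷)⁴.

Compute successive powers of (u¹⁷), reducing at each step:
  (u¹⁷)²: (u¹⁷) · u¹⁷ = u¹⁰
  (u¹⁷)³: (u¹⁰) · u¹⁷ = u³
  (u¹⁷)⁴: (u³) · u¹⁷ = u²⁰

Answer: u²⁰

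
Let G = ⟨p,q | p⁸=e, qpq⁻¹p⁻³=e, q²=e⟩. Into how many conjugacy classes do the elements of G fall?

The conjugacy classes (representative and size) are:
  [e] (size 1), [p³] (size 2), [p²] (size 2), [p⁴] (size 1), [p⁵] (size 2), [p⁴q] (size 4), [pq] (size 4).
Class equation: 1 + 2 + 2 + 1 + 2 + 4 + 4 = 16 = |G|. So G has 7 conjugacy classes.

Answer: 7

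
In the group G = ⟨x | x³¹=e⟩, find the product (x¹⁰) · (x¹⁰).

Compute (x¹⁰) · (x¹⁰) by multiplying left to right and reducing via the relations at each step:
  (x¹⁰) · x¹⁰ = x²⁰

Answer: x²⁰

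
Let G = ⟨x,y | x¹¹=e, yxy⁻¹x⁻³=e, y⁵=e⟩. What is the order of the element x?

Compute successive powers until reaching e:
  x¹ = x, x² = x², x³ = x³, x⁴ = x⁴, x⁵ = x⁵, x⁶ = x⁶, x⁷ = x⁷, x⁸ = x⁸, x⁹ = x⁹, x¹⁰ = x¹⁰, x¹¹ = e.
The smallest positive k with xᵏ = e is 11.

Answer: 11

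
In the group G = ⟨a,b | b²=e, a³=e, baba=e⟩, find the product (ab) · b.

Compute (ab) · b by multiplying left to right and reducing via the relations at each step:
  (ab) · b = a

Answer: a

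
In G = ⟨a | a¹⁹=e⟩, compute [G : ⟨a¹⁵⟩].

First find ord(a¹⁵) by computing successive powers:
  (a¹⁵)¹ = a¹⁵, (a¹⁵)² = a¹¹, (a¹⁵)³ = a⁷, (a¹⁵)⁴ = a³, (a¹⁵)⁵ = a¹⁸, (a¹⁵)⁶ = a¹⁴, (a¹⁵)⁷ = a¹⁰, (a¹⁵)⁸ = a⁶, (a¹⁵)⁹ = a², (a¹⁵)¹⁰ = a¹⁷, (a¹⁵)¹¹ = a¹³, (a¹⁵)¹² = a⁹, (a¹⁵)¹³ = a⁵, (a¹⁵)¹⁴ = a, (a¹⁵)¹⁵ = a¹⁶, (a¹⁵)¹⁶ = a¹², (a¹⁵)¹⁷ = a⁸, (a¹⁵)¹⁸ = a⁴, (a¹⁵)¹⁹ = e.
So |⟨a¹⁵⟩| = ord(a¹⁵) = 19. With |G| = 19, by Lagrange [G : ⟨a¹⁵⟩] = 19/19 = 1.

Answer: 1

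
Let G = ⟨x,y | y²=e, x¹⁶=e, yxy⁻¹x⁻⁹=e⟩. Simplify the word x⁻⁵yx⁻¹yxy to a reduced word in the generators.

Multiply left to right, reducing at each step:
  (x¹¹) · y = x¹¹y
  (x¹¹y) · x⁻¹ = x²y
  (x²y) · y = x²
  (x²) · x = x³
  (x³) · y = x³y

Answer: x³y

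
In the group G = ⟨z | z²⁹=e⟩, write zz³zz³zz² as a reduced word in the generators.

Multiply left to right, reducing at each step:
  z · z³ = z⁴
  (z⁴) · z = z⁵
  (z⁵) · z³ = z⁸
  (z⁸) · z = z⁹
  (z⁹) · z² = z¹¹

Answer: z¹¹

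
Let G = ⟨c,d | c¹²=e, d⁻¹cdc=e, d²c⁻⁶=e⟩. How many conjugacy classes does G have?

The conjugacy classes (representative and size) are:
  [e] (size 1), [c¹¹] (size 2), [c²] (size 2), [c⁹] (size 2), [c⁴] (size 2), [c⁵] (size 2), [c⁶] (size 1), [c²d] (size 6), [cd] (size 6).
Class equation: 1 + 2 + 2 + 2 + 2 + 2 + 1 + 6 + 6 = 24 = |G|. So G has 9 conjugacy classes.

Answer: 9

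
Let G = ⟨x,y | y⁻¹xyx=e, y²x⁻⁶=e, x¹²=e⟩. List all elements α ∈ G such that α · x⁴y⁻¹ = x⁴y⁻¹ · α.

⟨x⁴y⁻¹⟩ ⊆ C_G(x⁴y⁻¹) since powers of x⁴y⁻¹ commute with x⁴y⁻¹; so |C_G(x⁴y⁻¹)| ≥ |⟨x⁴y⁻¹⟩| = 4.
By orbit–stabilizer, |C_G(x⁴y⁻¹)| = |G| / |conj. class of x⁴y⁻¹| = 24 / 6 = 4.
The 4 elements commuting with x⁴y⁻¹ are {e, x⁶, x⁴y, x⁴y⁻¹}.

Answer: {e, x⁶, x⁴y, x⁴y⁻¹}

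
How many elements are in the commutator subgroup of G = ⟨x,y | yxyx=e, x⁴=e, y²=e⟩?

G' = [G, G] is generated by all commutators. The generator-pair commutators are: [x, y] = x².
The subgroup they normally generate is {e, x²}, of order 2.
Check: |G/G'| = 8/2 = 4 is the order of the abelianisation.

Answer: 2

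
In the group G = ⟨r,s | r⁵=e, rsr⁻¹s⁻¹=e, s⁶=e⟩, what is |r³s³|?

Compute successive powers until reaching e:
  (r³s³)¹ = r³s³, (r³s³)² = r, (r³s³)³ = r⁴s³, (r³s³)⁴ = r², (r³s³)⁵ = s³, (r³s³)⁶ = r³, (r³s³)⁷ = rs³, (r³s³)⁸ = r⁴, (r³s³)⁹ = r²s³, (r³s³)¹⁰ = e.
The smallest positive k with (r³s³)ᵏ = e is 10.

Answer: 10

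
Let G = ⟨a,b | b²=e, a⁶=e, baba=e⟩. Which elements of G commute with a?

⟨a⟩ ⊆ C_G(a) since powers of a commute with a; so |C_G(a)| ≥ |⟨a⟩| = 6.
By orbit–stabilizer, |C_G(a)| = |G| / |conj. class of a| = 12 / 2 = 6.
The 6 elements commuting with a are {e, a, a², a³, a⁴, a⁵}.

Answer: {e, a, a², a³, a⁴, a⁵}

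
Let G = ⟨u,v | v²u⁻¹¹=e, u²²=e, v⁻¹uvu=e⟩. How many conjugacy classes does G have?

The conjugacy classes (representative and size) are:
  [e] (size 1), [u²¹] (size 2), [u²] (size 2), [u³] (size 2), [u¹⁸] (size 2), [u¹⁷] (size 2), [u⁶] (size 2), [u⁷] (size 2), [u⁸] (size 2), [u¹³] (size 2), [u¹²] (size 2), [u¹¹] (size 1), [u¹⁰v] (size 11), [u⁷v] (size 11).
Class equation: 1 + 2 + 2 + 2 + 2 + 2 + 2 + 2 + 2 + 2 + 2 + 1 + 11 + 11 = 44 = |G|. So G has 14 conjugacy classes.

Answer: 14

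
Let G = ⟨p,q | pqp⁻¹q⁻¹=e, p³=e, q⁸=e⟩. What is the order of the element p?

Compute successive powers until reaching e:
  p¹ = p, p² = p², p³ = e.
The smallest positive k with pᵏ = e is 3.

Answer: 3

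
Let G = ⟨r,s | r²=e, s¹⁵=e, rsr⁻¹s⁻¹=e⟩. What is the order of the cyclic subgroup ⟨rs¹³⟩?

|⟨rs¹³⟩| equals the order of rs¹³. Compute successive powers until reaching e:
  (rs¹³)¹ = rs¹³, (rs¹³)² = s¹¹, (rs¹³)³ = rs⁹, (rs¹³)⁴ = s⁷, (rs¹³)⁵ = rs⁵, (rs¹³)⁶ = s³, (rs¹³)⁷ = rs, (rs¹³)⁸ = s¹⁴, (rs¹³)⁹ = rs¹², (rs¹³)¹⁰ = s¹⁰, (rs¹³)¹¹ = rs⁸, (rs¹³)¹² = s⁶, (rs¹³)¹³ = rs⁴, (rs¹³)¹⁴ = s², (rs¹³)¹⁵ = r, (rs¹³)¹⁶ = s¹³, (rs¹³)¹⁷ = rs¹¹, (rs¹³)¹⁸ = s⁹, (rs¹³)¹⁹ = rs⁷, (rs¹³)²⁰ = s⁵, (rs¹³)²¹ = rs³, (rs¹³)²² = s, (rs¹³)²³ = rs¹⁴, (rs¹³)²⁴ = s¹², (rs¹³)²⁵ = rs¹⁰, (rs¹³)²⁶ = s⁸, (rs¹³)²⁷ = rs⁶, (rs¹³)²⁸ = s⁴, (rs¹³)²⁹ = rs², (rs¹³)³⁰ = e.
The smallest positive k with (rs¹³)ᵏ = e is 30, so |⟨rs¹³⟩| = 30.

Answer: 30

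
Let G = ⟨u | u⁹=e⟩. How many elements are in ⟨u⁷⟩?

|⟨u⁷⟩| equals the order of u⁷. Compute successive powers until reaching e:
  (u⁷)¹ = u⁷, (u⁷)² = u⁵, (u⁷)³ = u³, (u⁷)⁴ = u, (u⁷)⁵ = u⁸, (u⁷)⁶ = u⁶, (u⁷)⁷ = u⁴, (u⁷)⁸ = u², (u⁷)⁹ = e.
The smallest positive k with (u⁷)ᵏ = e is 9, so |⟨u⁷⟩| = 9.

Answer: 9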